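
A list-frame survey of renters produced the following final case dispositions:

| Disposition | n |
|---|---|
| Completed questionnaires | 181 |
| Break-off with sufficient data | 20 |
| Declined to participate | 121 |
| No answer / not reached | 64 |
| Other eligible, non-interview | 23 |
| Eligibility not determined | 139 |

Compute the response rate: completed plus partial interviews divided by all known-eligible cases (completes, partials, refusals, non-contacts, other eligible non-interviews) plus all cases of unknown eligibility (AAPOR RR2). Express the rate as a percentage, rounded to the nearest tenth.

Top = 181 + 20 = 201
Denominator = 181 + 20 + 121 + 64 + 23 + 139 = 548
RR2 = 201 / 548 = 0.3668

36.7%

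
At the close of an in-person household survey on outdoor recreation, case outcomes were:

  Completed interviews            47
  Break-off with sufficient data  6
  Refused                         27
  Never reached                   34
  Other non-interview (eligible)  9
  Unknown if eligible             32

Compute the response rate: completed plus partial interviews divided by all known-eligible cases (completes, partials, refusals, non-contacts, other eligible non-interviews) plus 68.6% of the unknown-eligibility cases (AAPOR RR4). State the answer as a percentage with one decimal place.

Num: 47 + 6 = 53
Eligible (known): 47 + 6 + 27 + 34 + 9 = 123
e × U: 0.6860 × 32 = 21.95
Base: 123 + 21.95 = 144.95
RR4 = 53 / 144.95 = 0.3656

36.6%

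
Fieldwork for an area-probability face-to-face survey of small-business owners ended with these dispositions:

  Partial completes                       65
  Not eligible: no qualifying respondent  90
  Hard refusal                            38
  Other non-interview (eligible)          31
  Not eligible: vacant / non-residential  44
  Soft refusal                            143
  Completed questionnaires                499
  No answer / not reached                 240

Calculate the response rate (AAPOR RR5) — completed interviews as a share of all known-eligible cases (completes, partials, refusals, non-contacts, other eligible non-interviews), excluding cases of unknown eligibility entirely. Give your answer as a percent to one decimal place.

49.1%

Refusal or break-off = 38 + 143 = 181
Not eligible = 90 + 44 = 134
Num → 499
Base → 499 + 65 + 181 + 240 + 31 = 1016
RR5 = 499 / 1016 = 0.4911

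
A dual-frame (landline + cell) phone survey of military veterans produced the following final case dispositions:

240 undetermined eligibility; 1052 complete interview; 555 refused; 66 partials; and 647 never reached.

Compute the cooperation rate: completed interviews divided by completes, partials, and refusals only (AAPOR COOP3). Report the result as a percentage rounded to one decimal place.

Numerator: 1052
Denom: 1052 + 66 + 555 = 1673
COOP3 = 1052 / 1673 = 0.6288

62.9%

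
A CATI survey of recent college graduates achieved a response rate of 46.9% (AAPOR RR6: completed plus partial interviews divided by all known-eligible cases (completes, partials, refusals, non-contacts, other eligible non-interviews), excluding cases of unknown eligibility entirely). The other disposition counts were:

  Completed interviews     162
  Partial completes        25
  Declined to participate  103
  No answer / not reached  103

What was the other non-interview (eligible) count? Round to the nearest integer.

6

Numerator = 162 + 25 = 187
RR6 = 187 / D = 0.469
D = 187 / 0.469 = 398.7
Remaining denominator categories sum to 393
other non-interview (eligible) = 398.7 − 393 ≈ 6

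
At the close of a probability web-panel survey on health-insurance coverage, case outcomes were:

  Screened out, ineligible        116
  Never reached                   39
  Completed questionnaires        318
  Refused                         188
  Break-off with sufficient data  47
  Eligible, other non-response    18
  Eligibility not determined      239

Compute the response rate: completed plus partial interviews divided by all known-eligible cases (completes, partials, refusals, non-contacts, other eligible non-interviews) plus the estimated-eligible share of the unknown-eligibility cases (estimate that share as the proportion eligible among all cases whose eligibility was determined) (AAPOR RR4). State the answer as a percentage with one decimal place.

Num = 318 + 47 = 365
Determined eligible = 318 + 47 + 188 + 39 + 18 = 610
e = 610 / (610 + 116) = 610 / 726 = 0.8402
Eligible share of unknowns = 0.8402 × 239 = 200.81
Base = 610 + 200.81 = 810.81
RR4 = 365 / 810.81 = 0.4502

45.0%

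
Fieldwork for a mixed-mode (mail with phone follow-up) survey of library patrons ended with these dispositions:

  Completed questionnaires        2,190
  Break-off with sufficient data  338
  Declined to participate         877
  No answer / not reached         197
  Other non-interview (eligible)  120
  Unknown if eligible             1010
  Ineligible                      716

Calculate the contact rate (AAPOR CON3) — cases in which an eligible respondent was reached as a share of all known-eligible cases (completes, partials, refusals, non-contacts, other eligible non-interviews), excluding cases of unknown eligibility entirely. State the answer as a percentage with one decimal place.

Num = 2190 + 338 + 877 + 120 = 3525
Denominator = 2190 + 338 + 877 + 197 + 120 = 3722
CON3 = 3525 / 3722 = 0.9471

94.7%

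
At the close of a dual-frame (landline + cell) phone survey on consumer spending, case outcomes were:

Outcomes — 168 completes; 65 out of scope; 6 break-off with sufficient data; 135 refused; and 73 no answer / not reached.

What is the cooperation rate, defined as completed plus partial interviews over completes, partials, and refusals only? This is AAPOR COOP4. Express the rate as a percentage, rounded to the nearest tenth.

56.3%

Numerator → 168 + 6 = 174
Denom → 168 + 6 + 135 = 309
COOP4 = 174 / 309 = 0.5631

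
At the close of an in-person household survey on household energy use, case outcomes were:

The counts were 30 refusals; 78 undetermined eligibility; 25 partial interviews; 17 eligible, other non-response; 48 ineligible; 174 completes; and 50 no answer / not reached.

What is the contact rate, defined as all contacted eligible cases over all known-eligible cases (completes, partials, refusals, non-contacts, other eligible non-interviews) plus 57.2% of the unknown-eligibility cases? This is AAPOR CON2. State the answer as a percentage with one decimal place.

72.2%

Num: 174 + 25 + 30 + 17 = 246
Determined eligible: 174 + 25 + 30 + 50 + 17 = 296
Estimated eligible among unknowns: 0.5720 × 78 = 44.62
Denom: 296 + 44.62 = 340.62
CON2 = 246 / 340.62 = 0.7222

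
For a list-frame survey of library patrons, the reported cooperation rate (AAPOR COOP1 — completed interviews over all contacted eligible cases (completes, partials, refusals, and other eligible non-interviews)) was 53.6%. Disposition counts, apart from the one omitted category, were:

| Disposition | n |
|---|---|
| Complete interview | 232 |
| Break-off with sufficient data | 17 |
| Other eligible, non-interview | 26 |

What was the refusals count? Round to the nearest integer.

COOP1 = 232 / D = 0.536
D = 232 / 0.536 = 432.8
Other denominator terms total 275
refusals = 432.8 − 275 ≈ 158

158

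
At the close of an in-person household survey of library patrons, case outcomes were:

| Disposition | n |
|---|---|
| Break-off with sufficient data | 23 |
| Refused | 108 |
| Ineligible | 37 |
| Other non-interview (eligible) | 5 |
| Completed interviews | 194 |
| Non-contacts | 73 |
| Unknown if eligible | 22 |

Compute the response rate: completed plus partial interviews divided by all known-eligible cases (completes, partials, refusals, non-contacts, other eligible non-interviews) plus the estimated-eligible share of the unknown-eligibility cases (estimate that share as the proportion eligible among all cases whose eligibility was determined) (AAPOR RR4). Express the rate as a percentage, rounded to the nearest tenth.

51.3%

Num → 194 + 23 = 217
Determined eligible → 194 + 23 + 108 + 73 + 5 = 403
e = 403 / (403 + 37) = 403 / 440 = 0.9159
e × U → 0.9159 × 22 = 20.15
Base → 403 + 20.15 = 423.15
RR4 = 217 / 423.15 = 0.5128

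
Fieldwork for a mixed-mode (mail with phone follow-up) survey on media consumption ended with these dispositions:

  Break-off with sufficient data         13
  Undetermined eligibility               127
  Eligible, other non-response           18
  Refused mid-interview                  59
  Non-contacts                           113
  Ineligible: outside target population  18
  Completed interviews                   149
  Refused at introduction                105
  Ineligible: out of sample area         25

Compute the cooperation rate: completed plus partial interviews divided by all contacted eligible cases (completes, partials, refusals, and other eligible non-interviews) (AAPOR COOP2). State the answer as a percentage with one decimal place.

Refusal or break-off = 105 + 59 = 164
Ineligible = 18 + 25 = 43
Num → 149 + 13 = 162
Denominator → 149 + 13 + 164 + 18 = 344
COOP2 = 162 / 344 = 0.4709

47.1%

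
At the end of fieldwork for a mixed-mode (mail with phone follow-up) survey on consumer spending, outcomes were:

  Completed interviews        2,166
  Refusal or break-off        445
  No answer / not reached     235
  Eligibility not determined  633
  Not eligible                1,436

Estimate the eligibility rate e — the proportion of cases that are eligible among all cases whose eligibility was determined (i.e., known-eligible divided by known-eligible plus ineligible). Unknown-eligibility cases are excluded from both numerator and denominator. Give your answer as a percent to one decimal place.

Determined eligible = 2166 + 445 + 235 = 2846
e = 2846 / (2846 + 1436) = 2846 / 4282 = 0.6646

66.5%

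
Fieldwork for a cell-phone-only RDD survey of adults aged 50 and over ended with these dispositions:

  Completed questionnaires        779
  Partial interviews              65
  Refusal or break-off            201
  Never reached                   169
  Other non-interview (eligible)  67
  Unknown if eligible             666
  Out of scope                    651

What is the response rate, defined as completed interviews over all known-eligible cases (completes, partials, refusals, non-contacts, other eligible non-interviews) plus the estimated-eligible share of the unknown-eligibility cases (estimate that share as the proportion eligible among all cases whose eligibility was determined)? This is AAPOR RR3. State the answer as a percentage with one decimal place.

45.2%

Top → 779
Determined eligible → 779 + 65 + 201 + 169 + 67 = 1281
e = 1281 / (1281 + 651) = 1281 / 1932 = 0.6630
Eligible share of unknowns → 0.6630 × 666 = 441.56
Denom → 1281 + 441.56 = 1722.56
RR3 = 779 / 1722.56 = 0.4522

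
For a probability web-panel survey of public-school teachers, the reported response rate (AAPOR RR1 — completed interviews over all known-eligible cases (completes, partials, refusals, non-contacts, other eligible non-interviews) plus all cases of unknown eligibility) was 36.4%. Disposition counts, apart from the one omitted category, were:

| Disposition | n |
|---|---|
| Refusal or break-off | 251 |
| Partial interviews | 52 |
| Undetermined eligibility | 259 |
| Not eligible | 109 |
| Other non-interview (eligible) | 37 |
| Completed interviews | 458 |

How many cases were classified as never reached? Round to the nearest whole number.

201

RR1 = 458 / D = 0.364
D = 458 / 0.364 = 1258.2
Rest of base = 1057
never reached = 1258.2 − 1057 ≈ 201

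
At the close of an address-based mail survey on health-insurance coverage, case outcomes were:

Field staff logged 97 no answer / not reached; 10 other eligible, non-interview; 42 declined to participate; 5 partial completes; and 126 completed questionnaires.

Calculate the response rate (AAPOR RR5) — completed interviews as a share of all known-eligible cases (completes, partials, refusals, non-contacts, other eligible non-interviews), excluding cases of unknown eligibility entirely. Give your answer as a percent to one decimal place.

45.0%

Top = 126
Denom = 126 + 5 + 42 + 97 + 10 = 280
RR5 = 126 / 280 = 0.4500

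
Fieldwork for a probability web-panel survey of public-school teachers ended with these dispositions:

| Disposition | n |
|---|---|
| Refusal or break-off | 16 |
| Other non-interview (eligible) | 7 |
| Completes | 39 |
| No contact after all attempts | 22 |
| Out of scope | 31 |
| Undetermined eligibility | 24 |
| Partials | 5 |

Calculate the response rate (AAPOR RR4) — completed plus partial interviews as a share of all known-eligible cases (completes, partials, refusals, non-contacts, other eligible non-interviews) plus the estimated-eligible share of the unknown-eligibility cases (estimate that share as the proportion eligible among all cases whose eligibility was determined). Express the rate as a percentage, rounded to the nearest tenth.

41.2%

Top: 39 + 5 = 44
Known eligible: 39 + 5 + 16 + 22 + 7 = 89
e = 89 / (89 + 31) = 89 / 120 = 0.7417
e × U: 0.7417 × 24 = 17.80
Base: 89 + 17.80 = 106.80
RR4 = 44 / 106.80 = 0.4120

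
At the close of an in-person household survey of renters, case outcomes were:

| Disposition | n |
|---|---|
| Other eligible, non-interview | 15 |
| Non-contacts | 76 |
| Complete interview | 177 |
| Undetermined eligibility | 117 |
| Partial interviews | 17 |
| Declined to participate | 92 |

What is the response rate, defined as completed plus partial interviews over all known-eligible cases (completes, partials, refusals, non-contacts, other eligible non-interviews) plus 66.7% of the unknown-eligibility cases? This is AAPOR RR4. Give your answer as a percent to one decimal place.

42.6%

Numerator = 177 + 17 = 194
Determined eligible = 177 + 17 + 92 + 76 + 15 = 377
Eligible share of unknowns = 0.6670 × 117 = 78.04
Base = 377 + 78.04 = 455.04
RR4 = 194 / 455.04 = 0.4263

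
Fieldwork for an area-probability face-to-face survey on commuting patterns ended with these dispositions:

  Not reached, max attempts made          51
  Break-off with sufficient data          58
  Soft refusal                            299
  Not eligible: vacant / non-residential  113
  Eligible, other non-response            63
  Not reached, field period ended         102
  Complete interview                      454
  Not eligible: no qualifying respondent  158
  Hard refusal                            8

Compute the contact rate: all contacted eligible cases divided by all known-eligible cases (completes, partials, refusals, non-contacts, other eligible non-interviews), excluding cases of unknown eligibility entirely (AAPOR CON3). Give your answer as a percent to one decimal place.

85.2%

Refused = 8 + 299 = 307
No answer / not reached = 102 + 51 = 153
Out of scope = 158 + 113 = 271
Num: 454 + 58 + 307 + 63 = 882
Denominator: 454 + 58 + 307 + 153 + 63 = 1035
CON3 = 882 / 1035 = 0.8522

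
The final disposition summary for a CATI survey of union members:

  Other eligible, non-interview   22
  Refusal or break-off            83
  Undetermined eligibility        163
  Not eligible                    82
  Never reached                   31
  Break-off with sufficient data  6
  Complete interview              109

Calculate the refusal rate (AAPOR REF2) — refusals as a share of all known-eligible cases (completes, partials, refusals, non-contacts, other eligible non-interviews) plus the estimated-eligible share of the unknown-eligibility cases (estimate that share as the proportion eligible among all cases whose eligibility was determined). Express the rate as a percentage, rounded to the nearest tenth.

22.2%

Top = 83
Determined eligible = 109 + 6 + 83 + 31 + 22 = 251
e = 251 / (251 + 82) = 251 / 333 = 0.7538
Estimated eligible among unknowns = 0.7538 × 163 = 122.87
Denominator = 251 + 122.87 = 373.87
REF2 = 83 / 373.87 = 0.2220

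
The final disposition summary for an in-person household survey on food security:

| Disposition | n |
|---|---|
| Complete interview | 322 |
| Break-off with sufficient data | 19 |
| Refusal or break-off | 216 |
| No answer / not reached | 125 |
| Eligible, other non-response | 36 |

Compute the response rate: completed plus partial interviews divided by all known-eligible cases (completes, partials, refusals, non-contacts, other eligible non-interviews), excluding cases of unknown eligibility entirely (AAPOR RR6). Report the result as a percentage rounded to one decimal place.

Num → 322 + 19 = 341
Denominator → 322 + 19 + 216 + 125 + 36 = 718
RR6 = 341 / 718 = 0.4749

47.5%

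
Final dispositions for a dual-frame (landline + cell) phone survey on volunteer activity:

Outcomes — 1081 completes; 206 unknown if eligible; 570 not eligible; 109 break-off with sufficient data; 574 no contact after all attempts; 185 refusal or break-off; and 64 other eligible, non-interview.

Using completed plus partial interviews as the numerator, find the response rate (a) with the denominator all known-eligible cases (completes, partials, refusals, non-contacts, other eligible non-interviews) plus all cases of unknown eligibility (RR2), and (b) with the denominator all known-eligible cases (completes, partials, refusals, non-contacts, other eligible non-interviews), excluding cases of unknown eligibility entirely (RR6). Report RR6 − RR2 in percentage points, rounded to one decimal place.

5.5

Top → 1081 + 109 = 1190
Denominator → 1081 + 109 + 185 + 574 + 64 + 206 = 2219
RR2 = 1190 / 2219 = 0.5363
Denominator → 1081 + 109 + 185 + 574 + 64 = 2013
RR6 = 1190 / 2013 = 0.5912
Difference = 59.12 − 53.63 = 5.49 percentage points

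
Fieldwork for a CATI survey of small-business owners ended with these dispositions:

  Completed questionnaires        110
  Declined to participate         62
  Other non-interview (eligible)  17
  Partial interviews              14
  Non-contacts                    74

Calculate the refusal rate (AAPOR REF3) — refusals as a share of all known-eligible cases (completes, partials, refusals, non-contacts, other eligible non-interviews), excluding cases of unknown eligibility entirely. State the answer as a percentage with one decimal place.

Num: 62
Denominator: 110 + 14 + 62 + 74 + 17 = 277
REF3 = 62 / 277 = 0.2238

22.4%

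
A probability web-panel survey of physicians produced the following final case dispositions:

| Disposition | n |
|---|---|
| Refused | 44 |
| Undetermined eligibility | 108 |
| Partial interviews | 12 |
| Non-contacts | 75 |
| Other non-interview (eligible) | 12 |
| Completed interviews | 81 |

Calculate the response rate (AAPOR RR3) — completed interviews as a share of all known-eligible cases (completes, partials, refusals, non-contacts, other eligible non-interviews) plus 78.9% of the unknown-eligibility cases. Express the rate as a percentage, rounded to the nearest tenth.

Numerator → 81
Determined eligible → 81 + 12 + 44 + 75 + 12 = 224
Estimated eligible among unknowns → 0.7890 × 108 = 85.21
Denom → 224 + 85.21 = 309.21
RR3 = 81 / 309.21 = 0.2620

26.2%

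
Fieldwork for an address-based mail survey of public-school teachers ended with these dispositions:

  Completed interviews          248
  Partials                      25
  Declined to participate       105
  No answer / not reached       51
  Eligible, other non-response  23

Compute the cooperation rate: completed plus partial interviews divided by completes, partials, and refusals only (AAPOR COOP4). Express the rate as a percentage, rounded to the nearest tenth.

Top: 248 + 25 = 273
Denom: 248 + 25 + 105 = 378
COOP4 = 273 / 378 = 0.7222

72.2%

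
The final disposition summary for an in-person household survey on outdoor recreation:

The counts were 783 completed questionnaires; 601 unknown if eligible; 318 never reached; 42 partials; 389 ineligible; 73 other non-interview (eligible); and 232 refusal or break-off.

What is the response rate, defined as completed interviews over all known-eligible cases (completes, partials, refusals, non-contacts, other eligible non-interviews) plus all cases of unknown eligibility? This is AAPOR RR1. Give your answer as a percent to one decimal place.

Num = 783
Base = 783 + 42 + 232 + 318 + 73 + 601 = 2049
RR1 = 783 / 2049 = 0.3821

38.2%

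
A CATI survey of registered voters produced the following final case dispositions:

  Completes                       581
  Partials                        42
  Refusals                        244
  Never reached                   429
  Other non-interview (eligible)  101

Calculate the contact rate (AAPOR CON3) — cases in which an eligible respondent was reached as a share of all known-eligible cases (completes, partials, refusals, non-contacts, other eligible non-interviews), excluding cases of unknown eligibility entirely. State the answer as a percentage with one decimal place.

Numerator → 581 + 42 + 244 + 101 = 968
Base → 581 + 42 + 244 + 429 + 101 = 1397
CON3 = 968 / 1397 = 0.6929

69.3%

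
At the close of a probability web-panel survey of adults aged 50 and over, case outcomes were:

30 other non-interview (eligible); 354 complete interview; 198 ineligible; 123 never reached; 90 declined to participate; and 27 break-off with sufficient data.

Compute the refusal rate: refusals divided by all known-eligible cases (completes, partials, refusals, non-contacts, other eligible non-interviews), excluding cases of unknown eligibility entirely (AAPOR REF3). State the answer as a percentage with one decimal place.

Top: 90
Denominator: 354 + 27 + 90 + 123 + 30 = 624
REF3 = 90 / 624 = 0.1442

14.4%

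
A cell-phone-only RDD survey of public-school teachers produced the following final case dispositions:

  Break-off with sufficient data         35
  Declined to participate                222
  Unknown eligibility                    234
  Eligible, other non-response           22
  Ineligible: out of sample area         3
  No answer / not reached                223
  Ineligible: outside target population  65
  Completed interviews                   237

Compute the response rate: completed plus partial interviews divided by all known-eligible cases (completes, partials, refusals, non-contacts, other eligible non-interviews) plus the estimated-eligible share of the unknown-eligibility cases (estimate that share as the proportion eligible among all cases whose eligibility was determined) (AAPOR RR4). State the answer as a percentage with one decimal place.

Out of scope = 65 + 3 = 68
Numerator → 237 + 35 = 272
Known eligible → 237 + 35 + 222 + 223 + 22 = 739
e = 739 / (739 + 68) = 739 / 807 = 0.9157
Estimated eligible among unknowns → 0.9157 × 234 = 214.27
Denom → 739 + 214.27 = 953.27
RR4 = 272 / 953.27 = 0.2853

28.5%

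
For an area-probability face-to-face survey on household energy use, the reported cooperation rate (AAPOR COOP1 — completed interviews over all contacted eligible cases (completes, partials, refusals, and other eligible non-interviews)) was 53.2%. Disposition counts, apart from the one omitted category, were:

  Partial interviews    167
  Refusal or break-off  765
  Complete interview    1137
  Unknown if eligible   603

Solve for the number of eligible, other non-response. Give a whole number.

COOP1 = 1137 / D = 0.532
D = 1137 / 0.532 = 2137.2
Rest of base = 2069
eligible, other non-response = 2137.2 − 2069 ≈ 68

68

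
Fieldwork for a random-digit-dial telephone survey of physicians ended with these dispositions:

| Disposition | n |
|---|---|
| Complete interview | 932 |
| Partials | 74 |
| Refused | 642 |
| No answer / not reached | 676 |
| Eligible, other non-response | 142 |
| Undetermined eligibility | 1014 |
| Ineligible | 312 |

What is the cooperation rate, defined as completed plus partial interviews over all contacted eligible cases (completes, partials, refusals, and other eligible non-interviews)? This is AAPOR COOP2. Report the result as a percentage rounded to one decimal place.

56.2%

Top = 932 + 74 = 1006
Denominator = 932 + 74 + 642 + 142 = 1790
COOP2 = 1006 / 1790 = 0.5620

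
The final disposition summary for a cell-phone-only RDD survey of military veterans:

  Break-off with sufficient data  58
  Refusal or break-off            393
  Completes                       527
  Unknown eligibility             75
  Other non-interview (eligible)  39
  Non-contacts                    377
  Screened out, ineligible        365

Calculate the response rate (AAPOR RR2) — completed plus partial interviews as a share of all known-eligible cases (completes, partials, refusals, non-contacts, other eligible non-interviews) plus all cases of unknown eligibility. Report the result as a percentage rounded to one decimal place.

39.8%

Numerator = 527 + 58 = 585
Denom = 527 + 58 + 393 + 377 + 39 + 75 = 1469
RR2 = 585 / 1469 = 0.3982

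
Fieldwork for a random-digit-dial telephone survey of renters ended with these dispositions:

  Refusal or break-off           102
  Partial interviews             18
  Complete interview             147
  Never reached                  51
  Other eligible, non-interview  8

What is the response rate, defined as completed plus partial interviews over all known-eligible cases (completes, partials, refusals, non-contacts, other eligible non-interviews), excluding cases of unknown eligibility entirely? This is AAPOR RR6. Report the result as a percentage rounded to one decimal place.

Top: 147 + 18 = 165
Denom: 147 + 18 + 102 + 51 + 8 = 326
RR6 = 165 / 326 = 0.5061

50.6%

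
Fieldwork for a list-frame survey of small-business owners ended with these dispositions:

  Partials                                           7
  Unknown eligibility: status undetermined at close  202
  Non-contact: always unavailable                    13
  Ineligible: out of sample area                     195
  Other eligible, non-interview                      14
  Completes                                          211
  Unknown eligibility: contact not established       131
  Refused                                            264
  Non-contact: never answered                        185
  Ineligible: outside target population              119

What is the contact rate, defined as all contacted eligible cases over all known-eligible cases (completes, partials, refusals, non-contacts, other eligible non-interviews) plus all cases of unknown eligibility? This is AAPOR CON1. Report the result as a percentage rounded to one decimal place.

No contact after all attempts = 185 + 13 = 198
Eligibility not determined = 131 + 202 = 333
Screened out, ineligible = 119 + 195 = 314
Num → 211 + 7 + 264 + 14 = 496
Base → 211 + 7 + 264 + 198 + 14 + 333 = 1027
CON1 = 496 / 1027 = 0.4830

48.3%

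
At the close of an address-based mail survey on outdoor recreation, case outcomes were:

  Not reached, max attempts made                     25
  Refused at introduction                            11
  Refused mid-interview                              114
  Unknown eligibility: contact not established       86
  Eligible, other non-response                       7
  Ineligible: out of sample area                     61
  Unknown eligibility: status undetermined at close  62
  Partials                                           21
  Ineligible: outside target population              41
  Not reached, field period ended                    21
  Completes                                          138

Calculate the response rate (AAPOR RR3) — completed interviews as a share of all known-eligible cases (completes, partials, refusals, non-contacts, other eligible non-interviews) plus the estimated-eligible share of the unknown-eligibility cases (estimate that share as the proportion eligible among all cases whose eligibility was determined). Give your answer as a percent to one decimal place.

30.6%

Refused = 11 + 114 = 125
Never reached = 21 + 25 = 46
Undetermined eligibility = 86 + 62 = 148
Screened out, ineligible = 41 + 61 = 102
Numerator → 138
Determined eligible → 138 + 21 + 125 + 46 + 7 = 337
e = 337 / (337 + 102) = 337 / 439 = 0.7677
Eligible share of unknowns → 0.7677 × 148 = 113.62
Base → 337 + 113.62 = 450.62
RR3 = 138 / 450.62 = 0.3062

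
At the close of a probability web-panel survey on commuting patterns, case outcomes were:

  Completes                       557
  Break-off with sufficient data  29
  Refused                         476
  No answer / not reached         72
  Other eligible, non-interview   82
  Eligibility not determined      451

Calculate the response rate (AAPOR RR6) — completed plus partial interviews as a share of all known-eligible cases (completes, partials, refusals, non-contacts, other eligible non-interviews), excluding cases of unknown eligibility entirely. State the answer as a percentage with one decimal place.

Numerator: 557 + 29 = 586
Base: 557 + 29 + 476 + 72 + 82 = 1216
RR6 = 586 / 1216 = 0.4819

48.2%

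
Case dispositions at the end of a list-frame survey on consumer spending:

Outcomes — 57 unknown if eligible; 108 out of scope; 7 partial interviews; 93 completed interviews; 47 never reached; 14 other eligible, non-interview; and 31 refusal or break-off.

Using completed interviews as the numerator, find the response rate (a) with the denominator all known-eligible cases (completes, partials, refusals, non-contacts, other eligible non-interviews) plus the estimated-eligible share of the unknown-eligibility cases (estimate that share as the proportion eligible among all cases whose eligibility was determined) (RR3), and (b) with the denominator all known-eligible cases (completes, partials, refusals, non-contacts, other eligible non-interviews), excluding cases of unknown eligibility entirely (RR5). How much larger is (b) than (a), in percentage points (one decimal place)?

Top: 93
Known eligible: 93 + 7 + 31 + 47 + 14 = 192
e = 192 / (192 + 108) = 192 / 300 = 0.6400
Eligible share of unknowns: 0.6400 × 57 = 36.48
Base: 192 + 36.48 = 228.48
RR3 = 93 / 228.48 = 0.4070
Base: 93 + 7 + 31 + 47 + 14 = 192
RR5 = 93 / 192 = 0.4844
Difference = 48.44 − 40.70 = 7.74 percentage points

7.7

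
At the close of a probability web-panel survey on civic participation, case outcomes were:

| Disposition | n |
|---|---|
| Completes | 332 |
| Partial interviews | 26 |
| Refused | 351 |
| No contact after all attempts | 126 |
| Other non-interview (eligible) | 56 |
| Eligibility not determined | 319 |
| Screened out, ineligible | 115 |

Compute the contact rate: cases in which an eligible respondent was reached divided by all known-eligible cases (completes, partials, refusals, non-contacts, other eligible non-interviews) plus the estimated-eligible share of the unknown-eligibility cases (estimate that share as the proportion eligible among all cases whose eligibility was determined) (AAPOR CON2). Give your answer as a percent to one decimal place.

65.2%

Numerator = 332 + 26 + 351 + 56 = 765
Known eligible = 332 + 26 + 351 + 126 + 56 = 891
e = 891 / (891 + 115) = 891 / 1006 = 0.8857
e × U = 0.8857 × 319 = 282.54
Denom = 891 + 282.54 = 1173.54
CON2 = 765 / 1173.54 = 0.6519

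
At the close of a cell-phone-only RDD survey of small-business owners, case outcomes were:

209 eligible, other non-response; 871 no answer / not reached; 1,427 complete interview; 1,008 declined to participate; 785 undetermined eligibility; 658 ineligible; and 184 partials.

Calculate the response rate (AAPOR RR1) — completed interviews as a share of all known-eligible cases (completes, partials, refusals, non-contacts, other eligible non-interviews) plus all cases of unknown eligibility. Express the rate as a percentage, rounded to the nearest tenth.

31.8%

Num = 1427
Base = 1427 + 184 + 1008 + 871 + 209 + 785 = 4484
RR1 = 1427 / 4484 = 0.3182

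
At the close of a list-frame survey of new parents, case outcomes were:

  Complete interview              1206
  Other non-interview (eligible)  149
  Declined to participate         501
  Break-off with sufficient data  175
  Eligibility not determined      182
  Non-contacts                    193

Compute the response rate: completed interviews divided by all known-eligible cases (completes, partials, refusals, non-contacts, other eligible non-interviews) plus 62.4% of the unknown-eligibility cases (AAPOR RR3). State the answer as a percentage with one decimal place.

Num → 1206
Eligible (known) → 1206 + 175 + 501 + 193 + 149 = 2224
Estimated eligible among unknowns → 0.6240 × 182 = 113.57
Denom → 2224 + 113.57 = 2337.57
RR3 = 1206 / 2337.57 = 0.5159

51.6%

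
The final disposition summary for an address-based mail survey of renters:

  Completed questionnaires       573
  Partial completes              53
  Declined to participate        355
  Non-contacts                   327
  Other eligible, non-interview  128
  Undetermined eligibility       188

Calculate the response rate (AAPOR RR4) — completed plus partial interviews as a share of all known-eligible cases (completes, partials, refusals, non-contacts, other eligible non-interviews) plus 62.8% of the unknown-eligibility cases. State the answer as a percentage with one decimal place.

40.3%

Num = 573 + 53 = 626
Eligible (known) = 573 + 53 + 355 + 327 + 128 = 1436
Eligible share of unknowns = 0.6280 × 188 = 118.06
Denom = 1436 + 118.06 = 1554.06
RR4 = 626 / 1554.06 = 0.4028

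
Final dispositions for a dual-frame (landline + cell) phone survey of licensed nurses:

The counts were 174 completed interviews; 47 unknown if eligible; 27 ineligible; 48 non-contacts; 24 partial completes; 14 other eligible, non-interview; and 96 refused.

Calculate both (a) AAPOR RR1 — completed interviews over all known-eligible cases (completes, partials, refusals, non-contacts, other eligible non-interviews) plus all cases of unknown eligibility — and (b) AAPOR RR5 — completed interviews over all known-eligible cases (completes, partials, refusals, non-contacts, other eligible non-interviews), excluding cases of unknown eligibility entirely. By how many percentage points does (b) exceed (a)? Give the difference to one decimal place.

Numerator: 174
Denominator: 174 + 24 + 96 + 48 + 14 + 47 = 403
RR1 = 174 / 403 = 0.4318
Denominator: 174 + 24 + 96 + 48 + 14 = 356
RR5 = 174 / 356 = 0.4888
Difference = 48.88 − 43.18 = 5.70 percentage points

5.7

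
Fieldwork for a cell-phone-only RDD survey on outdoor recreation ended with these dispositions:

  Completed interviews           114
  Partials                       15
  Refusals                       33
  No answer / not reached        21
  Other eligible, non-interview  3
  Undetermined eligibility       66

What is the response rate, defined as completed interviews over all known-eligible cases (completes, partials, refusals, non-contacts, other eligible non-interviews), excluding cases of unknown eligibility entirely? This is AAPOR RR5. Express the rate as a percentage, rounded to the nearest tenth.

Numerator = 114
Denominator = 114 + 15 + 33 + 21 + 3 = 186
RR5 = 114 / 186 = 0.6129

61.3%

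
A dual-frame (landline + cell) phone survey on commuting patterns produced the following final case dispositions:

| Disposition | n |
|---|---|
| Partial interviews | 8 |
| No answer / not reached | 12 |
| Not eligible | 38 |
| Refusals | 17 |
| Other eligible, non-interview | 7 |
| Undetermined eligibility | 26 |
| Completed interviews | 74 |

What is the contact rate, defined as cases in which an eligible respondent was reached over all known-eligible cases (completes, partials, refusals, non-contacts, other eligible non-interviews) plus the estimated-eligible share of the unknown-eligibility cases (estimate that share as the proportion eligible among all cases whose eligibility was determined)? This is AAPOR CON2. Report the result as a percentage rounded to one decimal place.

Numerator = 74 + 8 + 17 + 7 = 106
Determined eligible = 74 + 8 + 17 + 12 + 7 = 118
e = 118 / (118 + 38) = 118 / 156 = 0.7564
e × U = 0.7564 × 26 = 19.67
Denominator = 118 + 19.67 = 137.67
CON2 = 106 / 137.67 = 0.7700

77.0%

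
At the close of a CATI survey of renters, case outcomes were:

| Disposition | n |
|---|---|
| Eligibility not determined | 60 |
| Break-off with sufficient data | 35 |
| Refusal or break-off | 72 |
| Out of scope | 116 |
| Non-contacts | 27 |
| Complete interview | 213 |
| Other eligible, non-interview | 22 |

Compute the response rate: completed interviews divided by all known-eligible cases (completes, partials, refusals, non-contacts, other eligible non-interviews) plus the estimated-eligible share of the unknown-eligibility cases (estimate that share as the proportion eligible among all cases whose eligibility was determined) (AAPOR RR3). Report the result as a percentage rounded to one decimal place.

51.4%

Top: 213
Known eligible: 213 + 35 + 72 + 27 + 22 = 369
e = 369 / (369 + 116) = 369 / 485 = 0.7608
e × U: 0.7608 × 60 = 45.65
Denominator: 369 + 45.65 = 414.65
RR3 = 213 / 414.65 = 0.5137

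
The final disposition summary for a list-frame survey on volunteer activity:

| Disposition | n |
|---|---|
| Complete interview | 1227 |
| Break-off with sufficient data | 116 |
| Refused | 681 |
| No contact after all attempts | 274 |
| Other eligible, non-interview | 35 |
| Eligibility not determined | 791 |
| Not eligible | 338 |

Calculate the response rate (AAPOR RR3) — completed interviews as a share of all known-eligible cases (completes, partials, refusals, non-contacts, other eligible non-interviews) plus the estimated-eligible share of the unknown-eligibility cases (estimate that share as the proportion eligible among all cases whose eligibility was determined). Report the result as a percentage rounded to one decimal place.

Top = 1227
Determined eligible = 1227 + 116 + 681 + 274 + 35 = 2333
e = 2333 / (2333 + 338) = 2333 / 2671 = 0.8735
Eligible share of unknowns = 0.8735 × 791 = 690.94
Denominator = 2333 + 690.94 = 3023.94
RR3 = 1227 / 3023.94 = 0.4058

40.6%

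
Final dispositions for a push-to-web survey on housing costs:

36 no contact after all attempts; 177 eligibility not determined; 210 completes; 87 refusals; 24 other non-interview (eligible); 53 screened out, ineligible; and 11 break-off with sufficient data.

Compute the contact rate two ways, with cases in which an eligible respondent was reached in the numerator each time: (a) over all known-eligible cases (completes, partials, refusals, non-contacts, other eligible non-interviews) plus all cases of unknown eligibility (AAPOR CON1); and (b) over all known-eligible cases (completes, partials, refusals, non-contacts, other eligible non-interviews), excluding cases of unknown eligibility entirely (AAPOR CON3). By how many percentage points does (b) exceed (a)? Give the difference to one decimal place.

29.3

Top = 210 + 11 + 87 + 24 = 332
Denominator = 210 + 11 + 87 + 36 + 24 + 177 = 545
CON1 = 332 / 545 = 0.6092
Denominator = 210 + 11 + 87 + 36 + 24 = 368
CON3 = 332 / 368 = 0.9022
Difference = 90.22 − 60.92 = 29.30 percentage points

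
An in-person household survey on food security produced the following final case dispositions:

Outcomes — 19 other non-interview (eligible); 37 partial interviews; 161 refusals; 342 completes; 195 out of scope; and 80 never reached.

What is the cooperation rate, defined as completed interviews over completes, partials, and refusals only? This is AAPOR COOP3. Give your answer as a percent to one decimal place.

63.3%

Num → 342
Base → 342 + 37 + 161 = 540
COOP3 = 342 / 540 = 0.6333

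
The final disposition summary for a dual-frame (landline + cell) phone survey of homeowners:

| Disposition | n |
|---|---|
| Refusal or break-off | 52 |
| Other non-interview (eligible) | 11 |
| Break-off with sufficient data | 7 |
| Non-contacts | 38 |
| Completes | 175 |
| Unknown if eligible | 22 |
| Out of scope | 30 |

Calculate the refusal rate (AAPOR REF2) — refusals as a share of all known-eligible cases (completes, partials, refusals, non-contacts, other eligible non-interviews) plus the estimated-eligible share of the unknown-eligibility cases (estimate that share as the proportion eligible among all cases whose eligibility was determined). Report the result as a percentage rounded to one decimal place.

17.2%

Top = 52
Determined eligible = 175 + 7 + 52 + 38 + 11 = 283
e = 283 / (283 + 30) = 283 / 313 = 0.9042
e × U = 0.9042 × 22 = 19.89
Denom = 283 + 19.89 = 302.89
REF2 = 52 / 302.89 = 0.1717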